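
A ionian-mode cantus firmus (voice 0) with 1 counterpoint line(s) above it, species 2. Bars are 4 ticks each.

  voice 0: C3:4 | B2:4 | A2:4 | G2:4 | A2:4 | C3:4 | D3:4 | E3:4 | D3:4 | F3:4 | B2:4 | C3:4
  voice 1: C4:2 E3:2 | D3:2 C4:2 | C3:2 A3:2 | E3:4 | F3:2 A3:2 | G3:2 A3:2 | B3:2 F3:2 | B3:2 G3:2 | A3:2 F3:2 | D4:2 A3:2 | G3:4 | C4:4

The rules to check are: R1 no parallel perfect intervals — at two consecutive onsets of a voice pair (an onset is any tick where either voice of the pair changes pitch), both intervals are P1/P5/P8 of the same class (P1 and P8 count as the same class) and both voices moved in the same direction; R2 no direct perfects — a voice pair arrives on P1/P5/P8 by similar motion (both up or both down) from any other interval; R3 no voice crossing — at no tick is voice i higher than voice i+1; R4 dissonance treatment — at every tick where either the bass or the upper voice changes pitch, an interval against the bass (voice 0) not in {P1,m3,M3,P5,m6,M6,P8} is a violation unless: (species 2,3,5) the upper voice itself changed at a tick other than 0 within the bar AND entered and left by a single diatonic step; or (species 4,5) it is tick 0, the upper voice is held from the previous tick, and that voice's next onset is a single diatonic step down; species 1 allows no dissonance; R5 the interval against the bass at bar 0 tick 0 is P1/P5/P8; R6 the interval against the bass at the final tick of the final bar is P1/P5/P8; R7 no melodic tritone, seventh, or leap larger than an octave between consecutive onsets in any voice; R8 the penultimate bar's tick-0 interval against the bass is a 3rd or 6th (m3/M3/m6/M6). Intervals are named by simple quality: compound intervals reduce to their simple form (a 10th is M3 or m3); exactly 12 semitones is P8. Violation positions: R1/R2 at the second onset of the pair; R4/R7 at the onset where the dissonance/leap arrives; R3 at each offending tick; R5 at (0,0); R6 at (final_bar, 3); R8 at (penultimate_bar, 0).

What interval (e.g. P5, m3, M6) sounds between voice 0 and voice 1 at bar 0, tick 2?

M3

voice 0=C3 voice 1=E3 -> M3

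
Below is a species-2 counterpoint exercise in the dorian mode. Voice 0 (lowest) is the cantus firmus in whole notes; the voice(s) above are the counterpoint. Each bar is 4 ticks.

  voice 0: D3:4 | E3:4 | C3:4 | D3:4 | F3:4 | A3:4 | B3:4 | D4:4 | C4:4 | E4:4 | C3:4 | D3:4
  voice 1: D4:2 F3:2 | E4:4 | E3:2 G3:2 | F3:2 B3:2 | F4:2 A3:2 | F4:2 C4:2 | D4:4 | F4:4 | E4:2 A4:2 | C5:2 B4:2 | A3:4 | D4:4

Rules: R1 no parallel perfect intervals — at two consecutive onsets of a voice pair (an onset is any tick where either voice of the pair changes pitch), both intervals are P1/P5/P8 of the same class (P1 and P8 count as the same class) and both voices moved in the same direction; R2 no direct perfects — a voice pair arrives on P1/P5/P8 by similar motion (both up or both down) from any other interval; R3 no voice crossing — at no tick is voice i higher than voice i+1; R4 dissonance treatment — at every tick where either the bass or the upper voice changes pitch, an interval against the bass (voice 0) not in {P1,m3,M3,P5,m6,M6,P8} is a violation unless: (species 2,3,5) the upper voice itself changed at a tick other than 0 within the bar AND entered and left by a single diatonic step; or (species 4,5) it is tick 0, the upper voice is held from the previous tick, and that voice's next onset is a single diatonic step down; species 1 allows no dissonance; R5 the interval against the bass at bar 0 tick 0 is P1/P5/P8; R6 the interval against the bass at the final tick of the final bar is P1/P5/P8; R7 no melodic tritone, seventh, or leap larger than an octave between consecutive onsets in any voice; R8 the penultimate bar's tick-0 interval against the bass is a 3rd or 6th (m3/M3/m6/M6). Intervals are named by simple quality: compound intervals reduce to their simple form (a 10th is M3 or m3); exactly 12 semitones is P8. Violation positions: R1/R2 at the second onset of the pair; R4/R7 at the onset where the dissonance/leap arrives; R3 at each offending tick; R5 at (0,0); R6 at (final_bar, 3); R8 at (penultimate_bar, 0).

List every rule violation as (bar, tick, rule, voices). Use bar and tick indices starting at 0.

(1, 0, R2, (0, 1))
(1, 0, R7, (1,))
(3, 2, R7, (1,))
(4, 0, R2, (0, 1))
(4, 0, R7, (1,))
(10, 0, R7, (0,))
(10, 0, R7, (1,))
(11, 0, R2, (0, 1))

bar 0: v0=D3 v1=D4 downbeat P8
bar 1: v0=E3 v1=E4 downbeat P8
bar 2: v0=C3 v1=E3 downbeat M3
bar 3: v0=D3 v1=F3 downbeat m3
bar 4: v0=F3 v1=F4 downbeat P8
bar 5: v0=A3 v1=F4 downbeat m6
bar 6: v0=B3 v1=D4 downbeat m3
bar 7: v0=D4 v1=F4 downbeat m3
bar 8: v0=C4 v1=E4 downbeat M3
bar 9: v0=E4 v1=C5 downbeat m6
bar 10: v0=C3 v1=A3 downbeat M6
bar 11: v0=D3 v1=D4 downbeat P8
  -> R2 @ bar 1 tick 0 v(0, 1): D3/F3 m3 -> E3/E4 P8 similar
  -> R7 @ bar 1 tick 0 v(1,): F3->E4 leap 11st
  -> R7 @ bar 3 tick 2 v(1,): F3->B3 leap 6st
  -> R2 @ bar 4 tick 0 v(0, 1): D3/B3 M6 -> F3/F4 P8 similar
  -> R7 @ bar 4 tick 0 v(1,): B3->F4 leap 6st
  -> R7 @ bar 10 tick 0 v(0,): E4->C3 leap 16st
  -> R7 @ bar 10 tick 0 v(1,): B4->A3 leap 14st
  -> R2 @ bar 11 tick 0 v(0, 1): C3/A3 M6 -> D3/D4 P8 similar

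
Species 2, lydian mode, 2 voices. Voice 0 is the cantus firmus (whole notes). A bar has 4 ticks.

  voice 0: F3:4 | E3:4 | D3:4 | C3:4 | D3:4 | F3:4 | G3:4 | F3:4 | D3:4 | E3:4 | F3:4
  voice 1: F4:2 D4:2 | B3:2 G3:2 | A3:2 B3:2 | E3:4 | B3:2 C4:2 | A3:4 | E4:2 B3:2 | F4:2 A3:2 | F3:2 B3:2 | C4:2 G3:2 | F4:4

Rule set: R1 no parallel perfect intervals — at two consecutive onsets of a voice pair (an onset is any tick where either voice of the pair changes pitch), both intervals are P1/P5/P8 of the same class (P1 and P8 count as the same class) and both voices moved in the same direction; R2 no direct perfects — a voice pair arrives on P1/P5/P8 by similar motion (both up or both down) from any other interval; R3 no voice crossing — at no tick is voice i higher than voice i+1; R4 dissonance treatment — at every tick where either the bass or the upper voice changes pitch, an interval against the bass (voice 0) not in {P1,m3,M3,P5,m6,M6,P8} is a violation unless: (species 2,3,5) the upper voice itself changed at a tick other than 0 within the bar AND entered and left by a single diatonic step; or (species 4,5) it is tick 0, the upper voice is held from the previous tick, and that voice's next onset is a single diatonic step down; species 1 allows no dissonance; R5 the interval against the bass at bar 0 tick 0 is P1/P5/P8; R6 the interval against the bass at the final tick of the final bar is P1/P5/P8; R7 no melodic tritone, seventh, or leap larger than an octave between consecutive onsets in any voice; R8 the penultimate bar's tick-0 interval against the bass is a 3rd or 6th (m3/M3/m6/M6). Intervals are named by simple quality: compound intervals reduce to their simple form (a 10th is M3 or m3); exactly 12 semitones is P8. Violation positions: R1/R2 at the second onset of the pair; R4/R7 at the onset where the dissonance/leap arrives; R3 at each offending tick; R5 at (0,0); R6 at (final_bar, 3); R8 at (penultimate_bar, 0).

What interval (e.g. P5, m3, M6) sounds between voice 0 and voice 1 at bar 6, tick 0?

voice 0=G3 voice 1=E4 -> M6

M6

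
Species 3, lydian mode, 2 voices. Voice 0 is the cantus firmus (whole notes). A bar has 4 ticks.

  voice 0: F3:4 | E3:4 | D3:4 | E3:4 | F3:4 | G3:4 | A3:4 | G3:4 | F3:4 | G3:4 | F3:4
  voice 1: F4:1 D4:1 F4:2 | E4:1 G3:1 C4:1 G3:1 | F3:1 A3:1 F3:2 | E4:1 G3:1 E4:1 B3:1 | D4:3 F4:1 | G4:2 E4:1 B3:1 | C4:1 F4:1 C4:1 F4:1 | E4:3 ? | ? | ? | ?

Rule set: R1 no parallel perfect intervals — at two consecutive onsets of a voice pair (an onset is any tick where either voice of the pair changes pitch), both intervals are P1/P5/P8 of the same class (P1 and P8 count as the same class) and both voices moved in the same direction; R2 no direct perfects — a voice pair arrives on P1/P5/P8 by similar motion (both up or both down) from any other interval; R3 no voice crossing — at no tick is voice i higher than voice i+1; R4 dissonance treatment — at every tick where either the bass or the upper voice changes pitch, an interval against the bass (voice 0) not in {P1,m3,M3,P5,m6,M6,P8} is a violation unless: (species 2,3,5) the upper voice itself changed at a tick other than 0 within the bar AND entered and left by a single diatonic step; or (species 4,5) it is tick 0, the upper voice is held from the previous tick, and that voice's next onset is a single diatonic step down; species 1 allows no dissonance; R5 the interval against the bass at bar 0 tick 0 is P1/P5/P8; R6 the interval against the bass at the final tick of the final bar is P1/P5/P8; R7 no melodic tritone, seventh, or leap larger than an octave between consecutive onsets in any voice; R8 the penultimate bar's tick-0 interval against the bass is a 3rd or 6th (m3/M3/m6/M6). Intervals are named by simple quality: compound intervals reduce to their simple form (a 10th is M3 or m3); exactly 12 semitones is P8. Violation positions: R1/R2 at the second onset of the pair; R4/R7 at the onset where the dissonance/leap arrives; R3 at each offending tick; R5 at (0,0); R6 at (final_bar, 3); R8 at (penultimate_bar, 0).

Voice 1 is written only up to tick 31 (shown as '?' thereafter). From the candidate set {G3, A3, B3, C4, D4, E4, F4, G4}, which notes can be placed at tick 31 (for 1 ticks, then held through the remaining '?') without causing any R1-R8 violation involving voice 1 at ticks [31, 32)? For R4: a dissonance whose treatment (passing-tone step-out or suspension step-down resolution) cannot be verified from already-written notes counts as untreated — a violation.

G3: legal
A3: violates R4
B3: legal
C4: violates R4
D4: legal
E4: legal
F4: violates R4
G4: legal

{B3, D4, E4, G3, G4}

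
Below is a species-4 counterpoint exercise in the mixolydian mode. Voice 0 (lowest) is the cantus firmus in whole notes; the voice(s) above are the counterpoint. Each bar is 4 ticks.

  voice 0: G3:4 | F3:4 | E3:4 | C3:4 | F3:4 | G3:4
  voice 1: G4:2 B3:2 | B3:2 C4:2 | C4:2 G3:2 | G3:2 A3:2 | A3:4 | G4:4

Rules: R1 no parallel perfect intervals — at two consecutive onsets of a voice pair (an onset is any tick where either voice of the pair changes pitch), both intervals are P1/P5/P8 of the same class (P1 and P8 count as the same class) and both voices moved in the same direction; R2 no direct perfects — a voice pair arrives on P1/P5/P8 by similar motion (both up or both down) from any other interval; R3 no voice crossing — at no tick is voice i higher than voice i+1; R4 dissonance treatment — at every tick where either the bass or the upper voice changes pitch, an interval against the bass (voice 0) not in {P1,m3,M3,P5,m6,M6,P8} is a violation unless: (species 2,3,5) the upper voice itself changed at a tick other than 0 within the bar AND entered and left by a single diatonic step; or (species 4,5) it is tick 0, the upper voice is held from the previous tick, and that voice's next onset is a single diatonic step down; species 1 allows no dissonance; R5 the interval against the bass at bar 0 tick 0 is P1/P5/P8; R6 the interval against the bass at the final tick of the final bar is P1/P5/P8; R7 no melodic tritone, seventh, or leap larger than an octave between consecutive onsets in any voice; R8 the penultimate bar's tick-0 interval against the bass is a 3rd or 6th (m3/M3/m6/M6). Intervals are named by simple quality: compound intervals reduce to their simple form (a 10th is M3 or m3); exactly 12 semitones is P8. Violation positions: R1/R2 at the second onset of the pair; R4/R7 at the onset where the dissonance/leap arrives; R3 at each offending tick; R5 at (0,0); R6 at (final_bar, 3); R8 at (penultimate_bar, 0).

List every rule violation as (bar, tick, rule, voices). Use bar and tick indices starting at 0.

(1, 0, R4, (0, 1))
(5, 0, R2, (0, 1))
(5, 0, R7, (1,))

bar 0: v0=G3 v1=G4 downbeat P8
bar 1: v0=F3 v1=B3 downbeat TT
bar 2: v0=E3 v1=C4 downbeat m6
bar 3: v0=C3 v1=G3 downbeat P5
bar 4: v0=F3 v1=A3 downbeat M3
bar 5: v0=G3 v1=G4 downbeat P8
  -> R4 @ bar 1 tick 0 v(0, 1): F3/B3 TT untreated
  -> R2 @ bar 5 tick 0 v(0, 1): F3/A3 M3 -> G3/G4 P8 similar
  -> R7 @ bar 5 tick 0 v(1,): A3->G4 leap 10st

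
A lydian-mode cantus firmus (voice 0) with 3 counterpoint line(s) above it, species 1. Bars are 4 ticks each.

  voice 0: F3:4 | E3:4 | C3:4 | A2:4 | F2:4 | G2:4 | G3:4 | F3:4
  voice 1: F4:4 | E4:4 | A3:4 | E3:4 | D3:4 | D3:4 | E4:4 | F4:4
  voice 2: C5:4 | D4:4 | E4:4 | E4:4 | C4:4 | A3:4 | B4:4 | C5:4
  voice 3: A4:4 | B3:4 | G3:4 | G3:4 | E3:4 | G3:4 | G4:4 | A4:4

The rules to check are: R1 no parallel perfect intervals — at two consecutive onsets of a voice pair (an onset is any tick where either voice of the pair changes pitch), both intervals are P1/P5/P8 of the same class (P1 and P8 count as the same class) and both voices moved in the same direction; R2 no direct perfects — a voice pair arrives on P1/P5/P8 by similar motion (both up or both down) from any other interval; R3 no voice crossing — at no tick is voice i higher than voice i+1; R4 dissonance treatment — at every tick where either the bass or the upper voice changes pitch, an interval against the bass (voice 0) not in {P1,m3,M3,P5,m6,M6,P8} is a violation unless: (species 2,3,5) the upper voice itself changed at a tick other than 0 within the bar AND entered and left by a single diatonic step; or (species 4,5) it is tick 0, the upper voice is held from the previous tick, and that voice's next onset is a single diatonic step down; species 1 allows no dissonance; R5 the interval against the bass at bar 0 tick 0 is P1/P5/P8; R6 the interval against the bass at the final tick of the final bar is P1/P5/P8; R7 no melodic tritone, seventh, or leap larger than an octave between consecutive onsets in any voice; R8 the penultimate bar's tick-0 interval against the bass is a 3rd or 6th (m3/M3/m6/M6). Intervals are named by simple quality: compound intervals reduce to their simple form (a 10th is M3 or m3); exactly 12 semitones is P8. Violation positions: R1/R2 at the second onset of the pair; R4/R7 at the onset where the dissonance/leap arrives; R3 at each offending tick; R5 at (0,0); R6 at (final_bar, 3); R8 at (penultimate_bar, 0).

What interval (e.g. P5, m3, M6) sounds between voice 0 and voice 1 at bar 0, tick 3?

P8

voice 0=F3 voice 1=F4 -> P8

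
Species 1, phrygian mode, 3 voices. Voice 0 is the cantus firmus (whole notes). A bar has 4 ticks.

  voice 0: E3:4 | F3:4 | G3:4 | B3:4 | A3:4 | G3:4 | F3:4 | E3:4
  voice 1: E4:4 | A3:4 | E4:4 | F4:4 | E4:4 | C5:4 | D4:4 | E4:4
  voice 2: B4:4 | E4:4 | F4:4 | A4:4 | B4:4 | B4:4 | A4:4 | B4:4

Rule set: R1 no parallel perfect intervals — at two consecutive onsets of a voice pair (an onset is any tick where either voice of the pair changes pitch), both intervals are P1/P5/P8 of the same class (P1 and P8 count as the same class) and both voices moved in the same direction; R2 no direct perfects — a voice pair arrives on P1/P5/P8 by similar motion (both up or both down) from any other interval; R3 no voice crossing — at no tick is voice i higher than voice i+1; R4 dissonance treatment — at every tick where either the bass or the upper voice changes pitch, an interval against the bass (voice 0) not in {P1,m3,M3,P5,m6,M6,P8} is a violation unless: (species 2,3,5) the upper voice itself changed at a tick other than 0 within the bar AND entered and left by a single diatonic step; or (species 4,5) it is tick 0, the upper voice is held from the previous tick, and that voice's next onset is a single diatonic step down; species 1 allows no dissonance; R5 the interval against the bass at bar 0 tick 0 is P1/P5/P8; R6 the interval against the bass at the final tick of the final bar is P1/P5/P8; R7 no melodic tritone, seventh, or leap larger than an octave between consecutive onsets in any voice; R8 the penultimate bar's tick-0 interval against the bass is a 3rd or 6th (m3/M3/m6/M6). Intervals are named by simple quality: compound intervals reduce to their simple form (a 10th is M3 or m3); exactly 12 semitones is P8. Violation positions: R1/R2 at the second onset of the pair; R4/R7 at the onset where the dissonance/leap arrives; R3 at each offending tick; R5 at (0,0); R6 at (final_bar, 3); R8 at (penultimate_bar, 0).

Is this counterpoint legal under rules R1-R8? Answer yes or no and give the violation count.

No (15 violations)

bar 0: v0=E3 v1=E4 v2=B4 (P5)
bar 1: v0=F3 v1=A3 v2=E4 (M7)
bar 2: v0=G3 v1=E4 v2=F4 (m7)
bar 3: v0=B3 v1=F4 v2=A4 (m7)
bar 4: v0=A3 v1=E4 v2=B4 (M2)
bar 5: v0=G3 v1=C5 v2=B4 (M3)
bar 6: v0=F3 v1=D4 v2=A4 (M3)
bar 7: v0=E3 v1=E4 v2=B4 (P5)
  R1 @ bar1.0: E4/B4 P5 -> A3/E4 P5 similar
  R4 @ bar1.0: F3/E4 M7 untreated
  R4 @ bar2.0: G3/F4 m7 untreated
  R4 @ bar3.0: B3/F4 TT untreated
  R4 @ bar3.0: B3/A4 m7 untreated
  R2 @ bar4.0: B3/F4 TT -> A3/E4 P5 similar
  R4 @ bar4.0: A3/B4 M2 untreated
  R3 @ bar5.0: C5 above B4
  R4 @ bar5.0: G3/C5 P4 untreated
  R3 @ bar5.1: C5 above B4
  R3 @ bar5.2: C5 above B4
  R3 @ bar5.3: C5 above B4
  R2 @ bar6.0: C5/B4 m2 -> D4/A4 P5 similar
  R7 @ bar6.0: C5->D4 leap 10st
  R1 @ bar7.0: D4/A4 P5 -> E4/B4 P5 similar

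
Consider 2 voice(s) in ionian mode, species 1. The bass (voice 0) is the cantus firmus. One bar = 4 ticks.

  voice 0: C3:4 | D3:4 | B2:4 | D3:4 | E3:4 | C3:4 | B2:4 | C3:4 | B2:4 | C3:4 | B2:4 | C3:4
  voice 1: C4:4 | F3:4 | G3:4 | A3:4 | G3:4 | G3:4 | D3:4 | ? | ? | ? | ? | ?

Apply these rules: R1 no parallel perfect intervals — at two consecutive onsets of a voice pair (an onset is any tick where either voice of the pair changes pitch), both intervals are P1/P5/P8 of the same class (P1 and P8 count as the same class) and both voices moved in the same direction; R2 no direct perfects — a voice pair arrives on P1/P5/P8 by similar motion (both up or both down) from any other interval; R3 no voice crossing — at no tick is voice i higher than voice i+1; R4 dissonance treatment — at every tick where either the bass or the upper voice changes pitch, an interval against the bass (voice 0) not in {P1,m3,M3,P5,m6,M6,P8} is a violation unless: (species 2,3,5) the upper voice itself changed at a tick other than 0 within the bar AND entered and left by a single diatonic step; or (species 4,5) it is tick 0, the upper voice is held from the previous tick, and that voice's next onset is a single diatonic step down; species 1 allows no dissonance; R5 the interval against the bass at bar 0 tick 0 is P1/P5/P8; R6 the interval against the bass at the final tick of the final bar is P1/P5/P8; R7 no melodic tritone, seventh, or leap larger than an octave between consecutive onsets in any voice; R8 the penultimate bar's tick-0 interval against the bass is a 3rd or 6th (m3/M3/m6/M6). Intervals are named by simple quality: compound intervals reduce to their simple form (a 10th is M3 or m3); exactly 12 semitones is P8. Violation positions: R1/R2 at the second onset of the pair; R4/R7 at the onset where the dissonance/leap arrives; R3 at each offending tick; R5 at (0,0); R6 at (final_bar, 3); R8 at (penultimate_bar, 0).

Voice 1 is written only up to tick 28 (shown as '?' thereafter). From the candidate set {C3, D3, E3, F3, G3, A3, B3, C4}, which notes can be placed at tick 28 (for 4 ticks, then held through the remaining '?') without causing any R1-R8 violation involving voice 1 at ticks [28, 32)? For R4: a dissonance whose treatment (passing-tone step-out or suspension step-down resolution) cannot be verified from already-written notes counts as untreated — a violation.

{A3, C3, E3}

C3: legal
D3: violates R4
E3: legal
F3: violates R4
G3: violates R2
A3: legal
B3: violates R4
C4: violates R2,R7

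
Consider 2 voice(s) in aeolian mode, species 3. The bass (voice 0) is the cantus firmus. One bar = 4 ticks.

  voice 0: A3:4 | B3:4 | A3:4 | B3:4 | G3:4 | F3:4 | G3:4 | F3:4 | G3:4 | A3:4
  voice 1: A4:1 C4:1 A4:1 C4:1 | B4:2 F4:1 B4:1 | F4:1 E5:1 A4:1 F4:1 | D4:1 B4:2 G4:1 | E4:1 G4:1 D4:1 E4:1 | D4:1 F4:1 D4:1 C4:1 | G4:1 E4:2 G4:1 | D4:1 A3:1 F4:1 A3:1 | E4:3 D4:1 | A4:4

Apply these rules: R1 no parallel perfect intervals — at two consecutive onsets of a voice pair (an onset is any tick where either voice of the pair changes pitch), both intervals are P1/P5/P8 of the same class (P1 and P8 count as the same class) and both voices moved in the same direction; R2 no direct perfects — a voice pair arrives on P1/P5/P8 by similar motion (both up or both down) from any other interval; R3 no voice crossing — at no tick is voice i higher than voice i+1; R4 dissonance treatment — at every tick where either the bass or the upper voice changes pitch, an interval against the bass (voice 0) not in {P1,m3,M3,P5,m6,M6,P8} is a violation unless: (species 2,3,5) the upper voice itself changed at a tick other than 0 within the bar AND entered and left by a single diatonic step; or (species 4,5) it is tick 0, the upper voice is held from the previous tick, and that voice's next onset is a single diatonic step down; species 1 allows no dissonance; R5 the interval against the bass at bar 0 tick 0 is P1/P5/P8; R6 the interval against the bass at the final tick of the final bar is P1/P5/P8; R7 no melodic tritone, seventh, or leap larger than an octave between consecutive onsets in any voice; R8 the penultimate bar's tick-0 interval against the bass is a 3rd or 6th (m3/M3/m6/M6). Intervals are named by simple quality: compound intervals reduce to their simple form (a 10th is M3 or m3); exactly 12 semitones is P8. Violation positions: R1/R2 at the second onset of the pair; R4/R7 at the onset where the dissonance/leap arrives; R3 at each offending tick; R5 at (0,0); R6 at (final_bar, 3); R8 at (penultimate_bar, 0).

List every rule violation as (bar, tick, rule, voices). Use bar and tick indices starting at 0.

bar 0: v0=A3 v1=A4 downbeat P8
bar 1: v0=B3 v1=B4 downbeat P8
bar 2: v0=A3 v1=F4 downbeat m6
bar 3: v0=B3 v1=D4 downbeat m3
bar 4: v0=G3 v1=E4 downbeat M6
bar 5: v0=F3 v1=D4 downbeat M6
bar 6: v0=G3 v1=G4 downbeat P8
bar 7: v0=F3 v1=D4 downbeat M6
bar 8: v0=G3 v1=E4 downbeat M6
bar 9: v0=A3 v1=A4 downbeat P8
  -> R2 @ bar 1 tick 0 v(0, 1): A3/C4 m3 -> B3/B4 P8 similar
  -> R7 @ bar 1 tick 0 v(1,): C4->B4 leap 11st
  -> R4 @ bar 1 tick 2 v(0, 1): B3/F4 TT untreated
  -> R7 @ bar 1 tick 2 v(1,): B4->F4 leap 6st
  -> R7 @ bar 1 tick 3 v(1,): F4->B4 leap 6st
  -> R7 @ bar 2 tick 0 v(1,): B4->F4 leap 6st
  -> R7 @ bar 2 tick 1 v(1,): F4->E5 leap 11st
  -> R2 @ bar 6 tick 0 v(0, 1): F3/C4 P5 -> G3/G4 P8 similar
  -> R2 @ bar 9 tick 0 v(0, 1): G3/D4 P5 -> A3/A4 P8 similar

(1, 0, R2, (0, 1))
(1, 0, R7, (1,))
(1, 2, R4, (0, 1))
(1, 2, R7, (1,))
(1, 3, R7, (1,))
(2, 0, R7, (1,))
(2, 1, R7, (1,))
(6, 0, R2, (0, 1))
(9, 0, R2, (0, 1))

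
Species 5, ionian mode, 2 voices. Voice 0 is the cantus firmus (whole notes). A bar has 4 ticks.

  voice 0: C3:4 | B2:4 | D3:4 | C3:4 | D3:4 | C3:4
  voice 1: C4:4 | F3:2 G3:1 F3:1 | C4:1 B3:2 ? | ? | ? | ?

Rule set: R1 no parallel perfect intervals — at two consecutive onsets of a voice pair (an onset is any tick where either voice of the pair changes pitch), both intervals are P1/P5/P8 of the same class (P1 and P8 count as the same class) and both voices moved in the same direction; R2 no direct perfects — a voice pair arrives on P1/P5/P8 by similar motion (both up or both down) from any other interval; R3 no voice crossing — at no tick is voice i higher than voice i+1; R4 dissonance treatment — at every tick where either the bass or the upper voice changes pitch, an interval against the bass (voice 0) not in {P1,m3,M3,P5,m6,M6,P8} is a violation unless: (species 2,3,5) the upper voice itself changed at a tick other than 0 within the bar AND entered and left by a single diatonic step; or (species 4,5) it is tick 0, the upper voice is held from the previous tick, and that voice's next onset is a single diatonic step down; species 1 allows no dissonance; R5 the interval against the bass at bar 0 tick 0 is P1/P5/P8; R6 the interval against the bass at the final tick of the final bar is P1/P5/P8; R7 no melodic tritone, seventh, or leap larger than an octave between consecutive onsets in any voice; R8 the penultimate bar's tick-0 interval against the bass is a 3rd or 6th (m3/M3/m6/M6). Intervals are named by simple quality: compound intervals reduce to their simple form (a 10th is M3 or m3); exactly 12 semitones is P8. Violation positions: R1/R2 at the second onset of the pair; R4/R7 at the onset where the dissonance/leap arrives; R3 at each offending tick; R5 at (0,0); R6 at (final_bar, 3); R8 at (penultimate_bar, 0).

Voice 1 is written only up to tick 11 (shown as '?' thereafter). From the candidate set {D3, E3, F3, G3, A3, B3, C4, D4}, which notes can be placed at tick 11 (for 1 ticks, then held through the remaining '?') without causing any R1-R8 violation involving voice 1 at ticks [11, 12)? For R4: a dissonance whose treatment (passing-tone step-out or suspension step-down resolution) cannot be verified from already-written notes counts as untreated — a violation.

D3: legal
E3: violates R4
F3: violates R7
G3: violates R4
A3: legal
B3: legal
C4: violates R4
D4: legal

{A3, B3, D3, D4}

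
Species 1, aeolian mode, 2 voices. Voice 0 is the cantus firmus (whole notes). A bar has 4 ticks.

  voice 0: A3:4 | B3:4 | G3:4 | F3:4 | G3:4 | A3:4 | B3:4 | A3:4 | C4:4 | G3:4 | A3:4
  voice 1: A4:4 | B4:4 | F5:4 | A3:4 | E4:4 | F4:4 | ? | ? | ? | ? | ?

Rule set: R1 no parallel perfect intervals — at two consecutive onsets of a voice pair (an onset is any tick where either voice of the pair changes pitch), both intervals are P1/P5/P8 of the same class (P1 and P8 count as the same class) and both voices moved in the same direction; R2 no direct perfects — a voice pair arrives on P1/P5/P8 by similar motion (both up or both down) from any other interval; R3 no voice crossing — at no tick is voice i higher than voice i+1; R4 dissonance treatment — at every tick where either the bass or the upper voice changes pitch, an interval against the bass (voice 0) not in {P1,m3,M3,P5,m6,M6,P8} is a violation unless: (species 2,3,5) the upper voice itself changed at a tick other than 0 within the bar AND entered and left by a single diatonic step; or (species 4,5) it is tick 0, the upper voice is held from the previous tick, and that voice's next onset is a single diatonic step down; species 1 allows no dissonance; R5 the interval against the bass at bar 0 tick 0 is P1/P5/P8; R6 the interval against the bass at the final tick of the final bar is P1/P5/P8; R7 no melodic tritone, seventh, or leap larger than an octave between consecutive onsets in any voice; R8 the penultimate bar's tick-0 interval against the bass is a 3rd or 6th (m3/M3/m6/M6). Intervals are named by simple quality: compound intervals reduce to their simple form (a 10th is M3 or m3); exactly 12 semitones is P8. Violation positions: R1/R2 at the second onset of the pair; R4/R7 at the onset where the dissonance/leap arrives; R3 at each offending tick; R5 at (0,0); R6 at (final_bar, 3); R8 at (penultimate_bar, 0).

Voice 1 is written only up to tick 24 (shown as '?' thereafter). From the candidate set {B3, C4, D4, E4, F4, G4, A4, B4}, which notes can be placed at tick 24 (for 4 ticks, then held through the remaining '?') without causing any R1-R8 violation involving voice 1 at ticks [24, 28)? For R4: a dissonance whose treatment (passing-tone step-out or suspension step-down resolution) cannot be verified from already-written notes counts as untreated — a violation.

B3: violates R7
C4: violates R4
D4: legal
E4: violates R4
F4: violates R4
G4: legal
A4: violates R4
B4: violates R2,R7

{D4, G4}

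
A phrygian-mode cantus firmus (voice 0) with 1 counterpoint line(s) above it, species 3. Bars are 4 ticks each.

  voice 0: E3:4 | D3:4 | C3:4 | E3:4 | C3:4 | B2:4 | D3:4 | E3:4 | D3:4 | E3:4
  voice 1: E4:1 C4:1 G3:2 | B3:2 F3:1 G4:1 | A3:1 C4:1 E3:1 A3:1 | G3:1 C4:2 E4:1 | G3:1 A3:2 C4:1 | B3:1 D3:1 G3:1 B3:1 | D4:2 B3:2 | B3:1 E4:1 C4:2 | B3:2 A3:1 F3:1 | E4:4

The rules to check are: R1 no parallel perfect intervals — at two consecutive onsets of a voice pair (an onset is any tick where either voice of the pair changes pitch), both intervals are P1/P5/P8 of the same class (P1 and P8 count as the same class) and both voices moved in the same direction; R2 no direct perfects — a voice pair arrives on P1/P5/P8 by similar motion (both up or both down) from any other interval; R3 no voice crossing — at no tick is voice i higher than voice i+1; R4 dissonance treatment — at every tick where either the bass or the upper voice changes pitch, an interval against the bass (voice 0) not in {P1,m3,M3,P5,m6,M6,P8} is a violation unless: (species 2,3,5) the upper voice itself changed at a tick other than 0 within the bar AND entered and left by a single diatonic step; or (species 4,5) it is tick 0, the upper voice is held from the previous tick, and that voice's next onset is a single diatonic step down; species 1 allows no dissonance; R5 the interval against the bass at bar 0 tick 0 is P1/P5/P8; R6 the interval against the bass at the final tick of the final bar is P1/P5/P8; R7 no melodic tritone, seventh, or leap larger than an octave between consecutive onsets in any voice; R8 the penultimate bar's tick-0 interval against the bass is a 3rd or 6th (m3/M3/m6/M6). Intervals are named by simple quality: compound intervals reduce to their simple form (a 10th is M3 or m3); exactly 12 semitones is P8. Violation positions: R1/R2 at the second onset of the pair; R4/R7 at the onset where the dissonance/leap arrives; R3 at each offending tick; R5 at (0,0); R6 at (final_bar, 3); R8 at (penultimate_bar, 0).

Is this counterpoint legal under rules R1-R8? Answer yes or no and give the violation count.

bar 0: v0=E3 v1=E4 (P8)
bar 1: v0=D3 v1=B3 (M6)
bar 2: v0=C3 v1=A3 (M6)
bar 3: v0=E3 v1=G3 (m3)
bar 4: v0=C3 v1=G3 (P5)
bar 5: v0=B2 v1=B3 (P8)
bar 6: v0=D3 v1=D4 (P8)
bar 7: v0=E3 v1=B3 (P5)
bar 8: v0=D3 v1=B3 (M6)
bar 9: v0=E3 v1=E4 (P8)
  R7 @ bar1.2: B3->F3 leap 6st
  R4 @ bar1.3: D3/G4 P4 untreated
  R7 @ bar1.3: F3->G4 leap 14st
  R7 @ bar2.0: G4->A3 leap 10st
  R2 @ bar4.0: E3/E4 P8 -> C3/G3 P5 similar
  R1 @ bar5.0: C3/C4 P8 -> B2/B3 P8 similar
  R1 @ bar6.0: B2/B3 P8 -> D3/D4 P8 similar
  R2 @ bar9.0: D3/F3 m3 -> E3/E4 P8 similar
  R7 @ bar9.0: F3->E4 leap 11st

No (9 violations)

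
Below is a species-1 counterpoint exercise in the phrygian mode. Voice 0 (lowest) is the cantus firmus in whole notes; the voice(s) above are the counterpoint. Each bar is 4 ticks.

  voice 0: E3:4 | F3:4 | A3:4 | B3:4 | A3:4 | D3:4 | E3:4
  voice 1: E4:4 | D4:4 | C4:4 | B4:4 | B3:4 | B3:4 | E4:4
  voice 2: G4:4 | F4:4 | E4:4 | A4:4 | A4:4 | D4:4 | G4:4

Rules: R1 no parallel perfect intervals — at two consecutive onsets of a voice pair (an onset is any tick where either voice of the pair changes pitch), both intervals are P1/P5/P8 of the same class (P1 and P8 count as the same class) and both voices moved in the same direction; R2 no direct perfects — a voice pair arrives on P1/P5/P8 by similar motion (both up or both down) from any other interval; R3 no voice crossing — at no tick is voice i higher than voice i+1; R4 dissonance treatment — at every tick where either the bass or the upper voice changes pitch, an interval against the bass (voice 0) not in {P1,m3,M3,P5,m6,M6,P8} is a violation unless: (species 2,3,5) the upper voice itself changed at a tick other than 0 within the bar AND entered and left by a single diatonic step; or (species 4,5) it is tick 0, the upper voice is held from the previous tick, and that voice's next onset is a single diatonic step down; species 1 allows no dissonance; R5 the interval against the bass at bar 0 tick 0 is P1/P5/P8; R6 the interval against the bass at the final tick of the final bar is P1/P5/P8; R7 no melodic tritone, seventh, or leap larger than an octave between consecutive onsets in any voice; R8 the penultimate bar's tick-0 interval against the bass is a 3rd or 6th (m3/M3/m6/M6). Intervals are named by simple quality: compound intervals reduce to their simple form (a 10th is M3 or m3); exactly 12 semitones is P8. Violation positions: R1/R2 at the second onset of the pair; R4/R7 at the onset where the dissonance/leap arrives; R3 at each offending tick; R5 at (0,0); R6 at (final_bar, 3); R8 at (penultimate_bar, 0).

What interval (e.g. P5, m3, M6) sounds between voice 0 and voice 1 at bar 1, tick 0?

M6

voice 0=F3 voice 1=D4 -> M6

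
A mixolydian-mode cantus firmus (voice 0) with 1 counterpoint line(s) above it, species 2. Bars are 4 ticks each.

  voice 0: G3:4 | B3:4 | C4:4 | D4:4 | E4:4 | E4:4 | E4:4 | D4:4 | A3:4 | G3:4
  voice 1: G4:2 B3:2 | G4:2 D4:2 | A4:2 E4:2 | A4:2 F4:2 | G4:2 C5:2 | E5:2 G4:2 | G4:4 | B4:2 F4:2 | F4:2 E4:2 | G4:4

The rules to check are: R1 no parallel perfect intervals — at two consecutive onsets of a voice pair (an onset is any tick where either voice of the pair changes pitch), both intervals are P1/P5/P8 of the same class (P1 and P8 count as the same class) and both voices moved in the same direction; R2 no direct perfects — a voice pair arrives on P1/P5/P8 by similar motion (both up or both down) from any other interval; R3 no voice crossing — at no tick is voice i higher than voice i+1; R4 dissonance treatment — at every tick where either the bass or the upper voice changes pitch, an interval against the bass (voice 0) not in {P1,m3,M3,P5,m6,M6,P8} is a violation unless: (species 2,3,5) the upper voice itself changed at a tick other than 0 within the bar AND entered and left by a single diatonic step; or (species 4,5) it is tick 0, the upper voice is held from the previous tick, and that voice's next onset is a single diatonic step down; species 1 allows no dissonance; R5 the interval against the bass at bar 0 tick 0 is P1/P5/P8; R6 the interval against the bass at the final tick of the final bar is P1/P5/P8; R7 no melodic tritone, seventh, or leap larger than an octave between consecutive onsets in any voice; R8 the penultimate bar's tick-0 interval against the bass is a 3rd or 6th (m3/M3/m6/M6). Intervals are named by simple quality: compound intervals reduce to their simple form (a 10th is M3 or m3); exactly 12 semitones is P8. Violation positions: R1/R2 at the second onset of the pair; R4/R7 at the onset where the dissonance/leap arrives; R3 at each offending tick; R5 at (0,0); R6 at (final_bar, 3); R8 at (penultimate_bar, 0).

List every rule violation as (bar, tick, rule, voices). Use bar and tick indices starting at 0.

bar 0: v0=G3 v1=G4 downbeat P8
bar 1: v0=B3 v1=G4 downbeat m6
bar 2: v0=C4 v1=A4 downbeat M6
bar 3: v0=D4 v1=A4 downbeat P5
bar 4: v0=E4 v1=G4 downbeat m3
bar 5: v0=E4 v1=E5 downbeat P8
bar 6: v0=E4 v1=G4 downbeat m3
bar 7: v0=D4 v1=B4 downbeat M6
bar 8: v0=A3 v1=F4 downbeat m6
bar 9: v0=G3 v1=G4 downbeat P8
  -> R2 @ bar 3 tick 0 v(0, 1): C4/E4 M3 -> D4/A4 P5 similar
  -> R7 @ bar 7 tick 2 v(1,): B4->F4 leap 6st

(3, 0, R2, (0, 1))
(7, 2, R7, (1,))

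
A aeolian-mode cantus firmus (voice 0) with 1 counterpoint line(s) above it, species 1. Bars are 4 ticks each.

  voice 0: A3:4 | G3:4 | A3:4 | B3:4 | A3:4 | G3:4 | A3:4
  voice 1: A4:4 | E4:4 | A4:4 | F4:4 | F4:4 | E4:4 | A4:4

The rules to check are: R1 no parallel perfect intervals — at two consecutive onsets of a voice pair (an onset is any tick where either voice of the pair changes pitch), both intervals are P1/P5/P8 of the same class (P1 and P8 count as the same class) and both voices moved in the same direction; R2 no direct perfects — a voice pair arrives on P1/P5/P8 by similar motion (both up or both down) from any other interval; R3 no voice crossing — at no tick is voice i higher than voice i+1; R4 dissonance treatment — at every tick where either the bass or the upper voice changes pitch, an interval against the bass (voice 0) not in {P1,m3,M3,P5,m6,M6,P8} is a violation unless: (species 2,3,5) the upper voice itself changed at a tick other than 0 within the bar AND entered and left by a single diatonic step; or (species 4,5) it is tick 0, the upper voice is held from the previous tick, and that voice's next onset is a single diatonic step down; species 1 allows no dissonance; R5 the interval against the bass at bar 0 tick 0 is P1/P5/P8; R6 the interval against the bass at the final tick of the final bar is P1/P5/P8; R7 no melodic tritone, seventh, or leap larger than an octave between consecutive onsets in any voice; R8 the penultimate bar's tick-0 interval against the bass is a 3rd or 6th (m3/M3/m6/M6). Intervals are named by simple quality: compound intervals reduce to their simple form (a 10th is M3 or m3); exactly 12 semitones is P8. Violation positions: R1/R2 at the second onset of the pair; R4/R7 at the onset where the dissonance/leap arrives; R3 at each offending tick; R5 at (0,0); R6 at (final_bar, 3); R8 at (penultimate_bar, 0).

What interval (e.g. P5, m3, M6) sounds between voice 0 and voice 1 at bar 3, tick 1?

TT

voice 0=B3 voice 1=F4 -> TT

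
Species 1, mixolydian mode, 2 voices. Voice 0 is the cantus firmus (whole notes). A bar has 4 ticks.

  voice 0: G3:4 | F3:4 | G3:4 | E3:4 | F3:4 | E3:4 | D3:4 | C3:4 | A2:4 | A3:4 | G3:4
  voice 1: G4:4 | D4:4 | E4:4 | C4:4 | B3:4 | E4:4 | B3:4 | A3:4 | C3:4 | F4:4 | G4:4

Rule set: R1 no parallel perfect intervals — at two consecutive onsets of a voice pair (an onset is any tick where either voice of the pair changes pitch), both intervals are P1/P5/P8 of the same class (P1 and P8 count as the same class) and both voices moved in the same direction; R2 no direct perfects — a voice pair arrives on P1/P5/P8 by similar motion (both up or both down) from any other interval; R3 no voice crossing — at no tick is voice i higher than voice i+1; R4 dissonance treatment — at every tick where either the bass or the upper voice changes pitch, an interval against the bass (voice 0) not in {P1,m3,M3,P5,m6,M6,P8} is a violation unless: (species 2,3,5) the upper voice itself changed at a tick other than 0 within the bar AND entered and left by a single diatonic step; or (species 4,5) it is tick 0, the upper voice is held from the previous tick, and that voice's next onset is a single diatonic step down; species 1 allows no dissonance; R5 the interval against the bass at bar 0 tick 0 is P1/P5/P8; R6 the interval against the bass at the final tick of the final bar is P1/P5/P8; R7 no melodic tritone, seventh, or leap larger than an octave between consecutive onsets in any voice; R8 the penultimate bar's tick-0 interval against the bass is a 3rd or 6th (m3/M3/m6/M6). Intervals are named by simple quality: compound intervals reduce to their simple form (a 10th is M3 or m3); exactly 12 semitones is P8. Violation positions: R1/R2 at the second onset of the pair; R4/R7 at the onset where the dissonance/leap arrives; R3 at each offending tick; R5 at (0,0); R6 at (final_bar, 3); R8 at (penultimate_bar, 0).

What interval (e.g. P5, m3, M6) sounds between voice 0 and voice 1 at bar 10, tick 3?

P8

voice 0=G3 voice 1=G4 -> P8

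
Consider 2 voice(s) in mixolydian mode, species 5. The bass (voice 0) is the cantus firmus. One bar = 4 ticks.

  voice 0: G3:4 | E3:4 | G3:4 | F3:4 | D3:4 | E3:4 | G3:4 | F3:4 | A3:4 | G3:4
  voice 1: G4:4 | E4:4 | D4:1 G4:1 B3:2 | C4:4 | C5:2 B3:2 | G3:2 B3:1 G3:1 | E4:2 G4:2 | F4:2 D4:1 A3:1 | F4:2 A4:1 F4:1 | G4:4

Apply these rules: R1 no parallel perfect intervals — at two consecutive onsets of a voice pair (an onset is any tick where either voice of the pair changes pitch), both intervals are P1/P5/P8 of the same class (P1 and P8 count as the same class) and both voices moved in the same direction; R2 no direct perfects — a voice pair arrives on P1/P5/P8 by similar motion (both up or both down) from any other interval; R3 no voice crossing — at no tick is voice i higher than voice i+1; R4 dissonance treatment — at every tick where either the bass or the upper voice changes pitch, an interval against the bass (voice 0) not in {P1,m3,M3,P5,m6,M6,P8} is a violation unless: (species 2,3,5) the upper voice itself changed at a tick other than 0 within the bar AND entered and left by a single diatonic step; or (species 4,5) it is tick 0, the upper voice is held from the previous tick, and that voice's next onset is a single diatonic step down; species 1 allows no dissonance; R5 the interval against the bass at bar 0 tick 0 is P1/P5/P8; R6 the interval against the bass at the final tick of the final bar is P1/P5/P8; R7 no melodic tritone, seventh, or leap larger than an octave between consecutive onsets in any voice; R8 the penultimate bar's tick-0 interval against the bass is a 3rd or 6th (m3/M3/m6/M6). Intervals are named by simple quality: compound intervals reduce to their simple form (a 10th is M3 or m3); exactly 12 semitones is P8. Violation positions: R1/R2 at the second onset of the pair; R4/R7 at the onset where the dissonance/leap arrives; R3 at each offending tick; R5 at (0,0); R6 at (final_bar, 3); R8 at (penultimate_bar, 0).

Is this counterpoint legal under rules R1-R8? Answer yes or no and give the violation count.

No (4 violations)

bar 0: v0=G3 v1=G4 (P8)
bar 1: v0=E3 v1=E4 (P8)
bar 2: v0=G3 v1=D4 (P5)
bar 3: v0=F3 v1=C4 (P5)
bar 4: v0=D3 v1=C5 (m7)
bar 5: v0=E3 v1=G3 (m3)
bar 6: v0=G3 v1=E4 (M6)
bar 7: v0=F3 v1=F4 (P8)
bar 8: v0=A3 v1=F4 (m6)
bar 9: v0=G3 v1=G4 (P8)
  R1 @ bar1.0: G3/G4 P8 -> E3/E4 P8 similar
  R4 @ bar4.0: D3/C5 m7 untreated
  R7 @ bar4.2: C5->B3 leap 13st
  R1 @ bar7.0: G3/G4 P8 -> F3/F4 P8 similar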